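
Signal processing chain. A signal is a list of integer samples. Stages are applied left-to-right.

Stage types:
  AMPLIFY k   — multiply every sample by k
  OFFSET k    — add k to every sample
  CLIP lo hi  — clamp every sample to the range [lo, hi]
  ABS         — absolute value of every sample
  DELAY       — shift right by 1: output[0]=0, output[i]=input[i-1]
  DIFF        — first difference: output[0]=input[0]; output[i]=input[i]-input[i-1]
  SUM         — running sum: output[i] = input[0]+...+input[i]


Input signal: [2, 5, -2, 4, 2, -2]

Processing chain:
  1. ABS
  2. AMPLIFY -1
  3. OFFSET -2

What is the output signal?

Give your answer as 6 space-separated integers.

Answer: -4 -7 -4 -6 -4 -4

Derivation:
Input: [2, 5, -2, 4, 2, -2]
Stage 1 (ABS): |2|=2, |5|=5, |-2|=2, |4|=4, |2|=2, |-2|=2 -> [2, 5, 2, 4, 2, 2]
Stage 2 (AMPLIFY -1): 2*-1=-2, 5*-1=-5, 2*-1=-2, 4*-1=-4, 2*-1=-2, 2*-1=-2 -> [-2, -5, -2, -4, -2, -2]
Stage 3 (OFFSET -2): -2+-2=-4, -5+-2=-7, -2+-2=-4, -4+-2=-6, -2+-2=-4, -2+-2=-4 -> [-4, -7, -4, -6, -4, -4]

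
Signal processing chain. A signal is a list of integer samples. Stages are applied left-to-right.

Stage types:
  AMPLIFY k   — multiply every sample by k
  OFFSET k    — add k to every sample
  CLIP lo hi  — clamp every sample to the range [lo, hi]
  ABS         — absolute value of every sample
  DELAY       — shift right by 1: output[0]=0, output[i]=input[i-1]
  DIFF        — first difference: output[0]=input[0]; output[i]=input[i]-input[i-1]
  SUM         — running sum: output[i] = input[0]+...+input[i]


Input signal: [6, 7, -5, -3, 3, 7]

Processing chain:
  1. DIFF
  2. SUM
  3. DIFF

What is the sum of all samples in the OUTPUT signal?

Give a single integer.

Answer: 7

Derivation:
Input: [6, 7, -5, -3, 3, 7]
Stage 1 (DIFF): s[0]=6, 7-6=1, -5-7=-12, -3--5=2, 3--3=6, 7-3=4 -> [6, 1, -12, 2, 6, 4]
Stage 2 (SUM): sum[0..0]=6, sum[0..1]=7, sum[0..2]=-5, sum[0..3]=-3, sum[0..4]=3, sum[0..5]=7 -> [6, 7, -5, -3, 3, 7]
Stage 3 (DIFF): s[0]=6, 7-6=1, -5-7=-12, -3--5=2, 3--3=6, 7-3=4 -> [6, 1, -12, 2, 6, 4]
Output sum: 7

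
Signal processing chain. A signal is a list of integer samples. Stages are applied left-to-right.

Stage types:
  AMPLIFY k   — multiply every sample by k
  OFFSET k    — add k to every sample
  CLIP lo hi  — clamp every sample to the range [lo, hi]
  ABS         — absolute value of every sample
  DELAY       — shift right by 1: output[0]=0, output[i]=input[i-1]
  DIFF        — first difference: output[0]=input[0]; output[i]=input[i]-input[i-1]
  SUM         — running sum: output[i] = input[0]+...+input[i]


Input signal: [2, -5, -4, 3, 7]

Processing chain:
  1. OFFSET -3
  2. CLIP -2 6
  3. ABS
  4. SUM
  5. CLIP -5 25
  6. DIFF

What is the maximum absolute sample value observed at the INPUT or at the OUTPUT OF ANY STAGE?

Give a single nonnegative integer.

Answer: 9

Derivation:
Input: [2, -5, -4, 3, 7] (max |s|=7)
Stage 1 (OFFSET -3): 2+-3=-1, -5+-3=-8, -4+-3=-7, 3+-3=0, 7+-3=4 -> [-1, -8, -7, 0, 4] (max |s|=8)
Stage 2 (CLIP -2 6): clip(-1,-2,6)=-1, clip(-8,-2,6)=-2, clip(-7,-2,6)=-2, clip(0,-2,6)=0, clip(4,-2,6)=4 -> [-1, -2, -2, 0, 4] (max |s|=4)
Stage 3 (ABS): |-1|=1, |-2|=2, |-2|=2, |0|=0, |4|=4 -> [1, 2, 2, 0, 4] (max |s|=4)
Stage 4 (SUM): sum[0..0]=1, sum[0..1]=3, sum[0..2]=5, sum[0..3]=5, sum[0..4]=9 -> [1, 3, 5, 5, 9] (max |s|=9)
Stage 5 (CLIP -5 25): clip(1,-5,25)=1, clip(3,-5,25)=3, clip(5,-5,25)=5, clip(5,-5,25)=5, clip(9,-5,25)=9 -> [1, 3, 5, 5, 9] (max |s|=9)
Stage 6 (DIFF): s[0]=1, 3-1=2, 5-3=2, 5-5=0, 9-5=4 -> [1, 2, 2, 0, 4] (max |s|=4)
Overall max amplitude: 9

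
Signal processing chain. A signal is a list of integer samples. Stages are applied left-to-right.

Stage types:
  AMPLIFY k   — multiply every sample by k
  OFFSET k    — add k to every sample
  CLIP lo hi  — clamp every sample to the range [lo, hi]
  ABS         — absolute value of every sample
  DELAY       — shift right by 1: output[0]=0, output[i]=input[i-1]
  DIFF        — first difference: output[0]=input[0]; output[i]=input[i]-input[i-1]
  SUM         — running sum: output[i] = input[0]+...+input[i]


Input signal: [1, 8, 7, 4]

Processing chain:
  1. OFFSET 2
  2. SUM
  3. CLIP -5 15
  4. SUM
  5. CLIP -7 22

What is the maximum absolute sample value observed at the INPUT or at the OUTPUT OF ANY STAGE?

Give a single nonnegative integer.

Input: [1, 8, 7, 4] (max |s|=8)
Stage 1 (OFFSET 2): 1+2=3, 8+2=10, 7+2=9, 4+2=6 -> [3, 10, 9, 6] (max |s|=10)
Stage 2 (SUM): sum[0..0]=3, sum[0..1]=13, sum[0..2]=22, sum[0..3]=28 -> [3, 13, 22, 28] (max |s|=28)
Stage 3 (CLIP -5 15): clip(3,-5,15)=3, clip(13,-5,15)=13, clip(22,-5,15)=15, clip(28,-5,15)=15 -> [3, 13, 15, 15] (max |s|=15)
Stage 4 (SUM): sum[0..0]=3, sum[0..1]=16, sum[0..2]=31, sum[0..3]=46 -> [3, 16, 31, 46] (max |s|=46)
Stage 5 (CLIP -7 22): clip(3,-7,22)=3, clip(16,-7,22)=16, clip(31,-7,22)=22, clip(46,-7,22)=22 -> [3, 16, 22, 22] (max |s|=22)
Overall max amplitude: 46

Answer: 46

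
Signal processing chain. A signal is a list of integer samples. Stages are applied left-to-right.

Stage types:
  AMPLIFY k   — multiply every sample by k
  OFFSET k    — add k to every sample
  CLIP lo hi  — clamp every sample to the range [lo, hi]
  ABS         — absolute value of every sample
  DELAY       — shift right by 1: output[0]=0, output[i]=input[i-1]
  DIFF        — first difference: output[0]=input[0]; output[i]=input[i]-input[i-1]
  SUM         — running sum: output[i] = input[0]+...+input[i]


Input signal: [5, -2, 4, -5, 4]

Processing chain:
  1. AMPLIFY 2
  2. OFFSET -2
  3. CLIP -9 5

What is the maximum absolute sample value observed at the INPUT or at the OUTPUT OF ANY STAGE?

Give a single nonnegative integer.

Answer: 12

Derivation:
Input: [5, -2, 4, -5, 4] (max |s|=5)
Stage 1 (AMPLIFY 2): 5*2=10, -2*2=-4, 4*2=8, -5*2=-10, 4*2=8 -> [10, -4, 8, -10, 8] (max |s|=10)
Stage 2 (OFFSET -2): 10+-2=8, -4+-2=-6, 8+-2=6, -10+-2=-12, 8+-2=6 -> [8, -6, 6, -12, 6] (max |s|=12)
Stage 3 (CLIP -9 5): clip(8,-9,5)=5, clip(-6,-9,5)=-6, clip(6,-9,5)=5, clip(-12,-9,5)=-9, clip(6,-9,5)=5 -> [5, -6, 5, -9, 5] (max |s|=9)
Overall max amplitude: 12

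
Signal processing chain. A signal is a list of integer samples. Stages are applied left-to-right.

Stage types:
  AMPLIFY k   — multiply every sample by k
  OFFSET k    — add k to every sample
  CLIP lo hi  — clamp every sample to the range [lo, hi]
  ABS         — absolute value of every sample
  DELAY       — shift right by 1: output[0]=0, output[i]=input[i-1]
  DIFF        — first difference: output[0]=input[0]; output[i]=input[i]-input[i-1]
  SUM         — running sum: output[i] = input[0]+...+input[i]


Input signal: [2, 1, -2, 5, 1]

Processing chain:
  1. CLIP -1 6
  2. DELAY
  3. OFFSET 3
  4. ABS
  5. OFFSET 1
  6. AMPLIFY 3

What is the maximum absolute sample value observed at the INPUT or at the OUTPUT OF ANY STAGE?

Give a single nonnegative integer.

Input: [2, 1, -2, 5, 1] (max |s|=5)
Stage 1 (CLIP -1 6): clip(2,-1,6)=2, clip(1,-1,6)=1, clip(-2,-1,6)=-1, clip(5,-1,6)=5, clip(1,-1,6)=1 -> [2, 1, -1, 5, 1] (max |s|=5)
Stage 2 (DELAY): [0, 2, 1, -1, 5] = [0, 2, 1, -1, 5] -> [0, 2, 1, -1, 5] (max |s|=5)
Stage 3 (OFFSET 3): 0+3=3, 2+3=5, 1+3=4, -1+3=2, 5+3=8 -> [3, 5, 4, 2, 8] (max |s|=8)
Stage 4 (ABS): |3|=3, |5|=5, |4|=4, |2|=2, |8|=8 -> [3, 5, 4, 2, 8] (max |s|=8)
Stage 5 (OFFSET 1): 3+1=4, 5+1=6, 4+1=5, 2+1=3, 8+1=9 -> [4, 6, 5, 3, 9] (max |s|=9)
Stage 6 (AMPLIFY 3): 4*3=12, 6*3=18, 5*3=15, 3*3=9, 9*3=27 -> [12, 18, 15, 9, 27] (max |s|=27)
Overall max amplitude: 27

Answer: 27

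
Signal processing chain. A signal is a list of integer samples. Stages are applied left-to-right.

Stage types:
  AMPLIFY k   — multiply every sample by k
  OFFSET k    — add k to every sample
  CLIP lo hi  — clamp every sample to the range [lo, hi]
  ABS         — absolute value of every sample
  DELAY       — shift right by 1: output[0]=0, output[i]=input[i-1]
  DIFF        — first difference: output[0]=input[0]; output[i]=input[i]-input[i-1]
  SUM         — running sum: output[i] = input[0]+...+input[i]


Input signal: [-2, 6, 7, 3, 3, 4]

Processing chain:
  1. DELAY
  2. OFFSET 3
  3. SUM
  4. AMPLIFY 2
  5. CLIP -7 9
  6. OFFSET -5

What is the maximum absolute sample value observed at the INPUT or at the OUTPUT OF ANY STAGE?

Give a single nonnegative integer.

Answer: 70

Derivation:
Input: [-2, 6, 7, 3, 3, 4] (max |s|=7)
Stage 1 (DELAY): [0, -2, 6, 7, 3, 3] = [0, -2, 6, 7, 3, 3] -> [0, -2, 6, 7, 3, 3] (max |s|=7)
Stage 2 (OFFSET 3): 0+3=3, -2+3=1, 6+3=9, 7+3=10, 3+3=6, 3+3=6 -> [3, 1, 9, 10, 6, 6] (max |s|=10)
Stage 3 (SUM): sum[0..0]=3, sum[0..1]=4, sum[0..2]=13, sum[0..3]=23, sum[0..4]=29, sum[0..5]=35 -> [3, 4, 13, 23, 29, 35] (max |s|=35)
Stage 4 (AMPLIFY 2): 3*2=6, 4*2=8, 13*2=26, 23*2=46, 29*2=58, 35*2=70 -> [6, 8, 26, 46, 58, 70] (max |s|=70)
Stage 5 (CLIP -7 9): clip(6,-7,9)=6, clip(8,-7,9)=8, clip(26,-7,9)=9, clip(46,-7,9)=9, clip(58,-7,9)=9, clip(70,-7,9)=9 -> [6, 8, 9, 9, 9, 9] (max |s|=9)
Stage 6 (OFFSET -5): 6+-5=1, 8+-5=3, 9+-5=4, 9+-5=4, 9+-5=4, 9+-5=4 -> [1, 3, 4, 4, 4, 4] (max |s|=4)
Overall max amplitude: 70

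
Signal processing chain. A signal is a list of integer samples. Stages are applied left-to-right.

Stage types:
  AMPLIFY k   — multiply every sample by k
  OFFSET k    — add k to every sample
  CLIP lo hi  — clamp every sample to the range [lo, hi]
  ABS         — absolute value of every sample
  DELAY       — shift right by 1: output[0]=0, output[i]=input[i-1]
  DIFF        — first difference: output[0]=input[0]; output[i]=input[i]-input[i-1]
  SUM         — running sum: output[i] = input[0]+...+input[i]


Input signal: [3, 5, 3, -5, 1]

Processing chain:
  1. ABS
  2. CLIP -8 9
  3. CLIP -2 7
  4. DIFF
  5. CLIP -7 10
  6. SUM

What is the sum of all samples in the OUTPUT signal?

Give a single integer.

Answer: 17

Derivation:
Input: [3, 5, 3, -5, 1]
Stage 1 (ABS): |3|=3, |5|=5, |3|=3, |-5|=5, |1|=1 -> [3, 5, 3, 5, 1]
Stage 2 (CLIP -8 9): clip(3,-8,9)=3, clip(5,-8,9)=5, clip(3,-8,9)=3, clip(5,-8,9)=5, clip(1,-8,9)=1 -> [3, 5, 3, 5, 1]
Stage 3 (CLIP -2 7): clip(3,-2,7)=3, clip(5,-2,7)=5, clip(3,-2,7)=3, clip(5,-2,7)=5, clip(1,-2,7)=1 -> [3, 5, 3, 5, 1]
Stage 4 (DIFF): s[0]=3, 5-3=2, 3-5=-2, 5-3=2, 1-5=-4 -> [3, 2, -2, 2, -4]
Stage 5 (CLIP -7 10): clip(3,-7,10)=3, clip(2,-7,10)=2, clip(-2,-7,10)=-2, clip(2,-7,10)=2, clip(-4,-7,10)=-4 -> [3, 2, -2, 2, -4]
Stage 6 (SUM): sum[0..0]=3, sum[0..1]=5, sum[0..2]=3, sum[0..3]=5, sum[0..4]=1 -> [3, 5, 3, 5, 1]
Output sum: 17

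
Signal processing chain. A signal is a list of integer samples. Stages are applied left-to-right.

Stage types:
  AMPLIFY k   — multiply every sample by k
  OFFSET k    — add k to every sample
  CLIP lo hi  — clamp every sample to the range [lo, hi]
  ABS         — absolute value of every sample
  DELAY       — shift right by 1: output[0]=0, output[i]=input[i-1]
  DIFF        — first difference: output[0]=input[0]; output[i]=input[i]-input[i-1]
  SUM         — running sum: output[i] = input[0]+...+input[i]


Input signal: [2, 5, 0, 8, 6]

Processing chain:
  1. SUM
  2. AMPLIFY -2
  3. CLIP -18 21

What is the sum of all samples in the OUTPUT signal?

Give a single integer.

Input: [2, 5, 0, 8, 6]
Stage 1 (SUM): sum[0..0]=2, sum[0..1]=7, sum[0..2]=7, sum[0..3]=15, sum[0..4]=21 -> [2, 7, 7, 15, 21]
Stage 2 (AMPLIFY -2): 2*-2=-4, 7*-2=-14, 7*-2=-14, 15*-2=-30, 21*-2=-42 -> [-4, -14, -14, -30, -42]
Stage 3 (CLIP -18 21): clip(-4,-18,21)=-4, clip(-14,-18,21)=-14, clip(-14,-18,21)=-14, clip(-30,-18,21)=-18, clip(-42,-18,21)=-18 -> [-4, -14, -14, -18, -18]
Output sum: -68

Answer: -68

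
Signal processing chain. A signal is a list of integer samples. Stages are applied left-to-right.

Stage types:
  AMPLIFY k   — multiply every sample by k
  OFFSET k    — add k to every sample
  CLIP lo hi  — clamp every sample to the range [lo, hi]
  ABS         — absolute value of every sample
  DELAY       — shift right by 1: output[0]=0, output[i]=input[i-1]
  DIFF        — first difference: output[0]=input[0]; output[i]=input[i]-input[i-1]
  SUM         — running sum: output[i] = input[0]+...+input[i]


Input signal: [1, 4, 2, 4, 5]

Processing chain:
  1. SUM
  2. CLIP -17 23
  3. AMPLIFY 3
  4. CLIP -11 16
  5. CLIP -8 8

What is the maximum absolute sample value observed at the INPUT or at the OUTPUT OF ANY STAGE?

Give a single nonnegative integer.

Answer: 48

Derivation:
Input: [1, 4, 2, 4, 5] (max |s|=5)
Stage 1 (SUM): sum[0..0]=1, sum[0..1]=5, sum[0..2]=7, sum[0..3]=11, sum[0..4]=16 -> [1, 5, 7, 11, 16] (max |s|=16)
Stage 2 (CLIP -17 23): clip(1,-17,23)=1, clip(5,-17,23)=5, clip(7,-17,23)=7, clip(11,-17,23)=11, clip(16,-17,23)=16 -> [1, 5, 7, 11, 16] (max |s|=16)
Stage 3 (AMPLIFY 3): 1*3=3, 5*3=15, 7*3=21, 11*3=33, 16*3=48 -> [3, 15, 21, 33, 48] (max |s|=48)
Stage 4 (CLIP -11 16): clip(3,-11,16)=3, clip(15,-11,16)=15, clip(21,-11,16)=16, clip(33,-11,16)=16, clip(48,-11,16)=16 -> [3, 15, 16, 16, 16] (max |s|=16)
Stage 5 (CLIP -8 8): clip(3,-8,8)=3, clip(15,-8,8)=8, clip(16,-8,8)=8, clip(16,-8,8)=8, clip(16,-8,8)=8 -> [3, 8, 8, 8, 8] (max |s|=8)
Overall max amplitude: 48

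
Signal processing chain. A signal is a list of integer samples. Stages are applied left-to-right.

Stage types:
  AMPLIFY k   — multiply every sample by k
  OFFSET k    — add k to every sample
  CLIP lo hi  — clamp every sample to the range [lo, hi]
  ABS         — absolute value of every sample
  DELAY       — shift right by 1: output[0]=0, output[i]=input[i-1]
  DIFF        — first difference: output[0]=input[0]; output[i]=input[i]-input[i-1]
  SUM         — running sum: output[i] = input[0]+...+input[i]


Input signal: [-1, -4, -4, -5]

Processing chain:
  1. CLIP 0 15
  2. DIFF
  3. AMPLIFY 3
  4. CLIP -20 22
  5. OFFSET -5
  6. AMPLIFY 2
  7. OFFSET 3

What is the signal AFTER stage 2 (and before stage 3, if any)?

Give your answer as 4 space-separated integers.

Input: [-1, -4, -4, -5]
Stage 1 (CLIP 0 15): clip(-1,0,15)=0, clip(-4,0,15)=0, clip(-4,0,15)=0, clip(-5,0,15)=0 -> [0, 0, 0, 0]
Stage 2 (DIFF): s[0]=0, 0-0=0, 0-0=0, 0-0=0 -> [0, 0, 0, 0]

Answer: 0 0 0 0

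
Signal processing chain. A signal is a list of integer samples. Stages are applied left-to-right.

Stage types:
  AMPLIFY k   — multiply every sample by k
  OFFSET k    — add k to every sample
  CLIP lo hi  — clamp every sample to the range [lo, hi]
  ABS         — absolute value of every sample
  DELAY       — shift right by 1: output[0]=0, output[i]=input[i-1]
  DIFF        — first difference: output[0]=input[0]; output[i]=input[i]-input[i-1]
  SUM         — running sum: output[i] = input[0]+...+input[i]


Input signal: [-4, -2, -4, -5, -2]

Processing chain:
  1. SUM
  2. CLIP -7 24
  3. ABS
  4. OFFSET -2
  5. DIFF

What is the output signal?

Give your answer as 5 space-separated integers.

Input: [-4, -2, -4, -5, -2]
Stage 1 (SUM): sum[0..0]=-4, sum[0..1]=-6, sum[0..2]=-10, sum[0..3]=-15, sum[0..4]=-17 -> [-4, -6, -10, -15, -17]
Stage 2 (CLIP -7 24): clip(-4,-7,24)=-4, clip(-6,-7,24)=-6, clip(-10,-7,24)=-7, clip(-15,-7,24)=-7, clip(-17,-7,24)=-7 -> [-4, -6, -7, -7, -7]
Stage 3 (ABS): |-4|=4, |-6|=6, |-7|=7, |-7|=7, |-7|=7 -> [4, 6, 7, 7, 7]
Stage 4 (OFFSET -2): 4+-2=2, 6+-2=4, 7+-2=5, 7+-2=5, 7+-2=5 -> [2, 4, 5, 5, 5]
Stage 5 (DIFF): s[0]=2, 4-2=2, 5-4=1, 5-5=0, 5-5=0 -> [2, 2, 1, 0, 0]

Answer: 2 2 1 0 0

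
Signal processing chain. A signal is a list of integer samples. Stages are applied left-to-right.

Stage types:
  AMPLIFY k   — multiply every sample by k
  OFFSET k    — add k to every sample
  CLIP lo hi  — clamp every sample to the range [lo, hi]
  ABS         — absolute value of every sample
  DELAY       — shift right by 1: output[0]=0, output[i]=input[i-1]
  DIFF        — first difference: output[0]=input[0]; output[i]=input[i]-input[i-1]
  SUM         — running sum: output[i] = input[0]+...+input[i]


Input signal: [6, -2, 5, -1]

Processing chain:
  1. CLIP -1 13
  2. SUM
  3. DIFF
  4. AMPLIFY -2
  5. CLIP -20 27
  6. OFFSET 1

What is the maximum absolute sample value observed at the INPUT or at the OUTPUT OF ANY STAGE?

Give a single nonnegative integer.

Input: [6, -2, 5, -1] (max |s|=6)
Stage 1 (CLIP -1 13): clip(6,-1,13)=6, clip(-2,-1,13)=-1, clip(5,-1,13)=5, clip(-1,-1,13)=-1 -> [6, -1, 5, -1] (max |s|=6)
Stage 2 (SUM): sum[0..0]=6, sum[0..1]=5, sum[0..2]=10, sum[0..3]=9 -> [6, 5, 10, 9] (max |s|=10)
Stage 3 (DIFF): s[0]=6, 5-6=-1, 10-5=5, 9-10=-1 -> [6, -1, 5, -1] (max |s|=6)
Stage 4 (AMPLIFY -2): 6*-2=-12, -1*-2=2, 5*-2=-10, -1*-2=2 -> [-12, 2, -10, 2] (max |s|=12)
Stage 5 (CLIP -20 27): clip(-12,-20,27)=-12, clip(2,-20,27)=2, clip(-10,-20,27)=-10, clip(2,-20,27)=2 -> [-12, 2, -10, 2] (max |s|=12)
Stage 6 (OFFSET 1): -12+1=-11, 2+1=3, -10+1=-9, 2+1=3 -> [-11, 3, -9, 3] (max |s|=11)
Overall max amplitude: 12

Answer: 12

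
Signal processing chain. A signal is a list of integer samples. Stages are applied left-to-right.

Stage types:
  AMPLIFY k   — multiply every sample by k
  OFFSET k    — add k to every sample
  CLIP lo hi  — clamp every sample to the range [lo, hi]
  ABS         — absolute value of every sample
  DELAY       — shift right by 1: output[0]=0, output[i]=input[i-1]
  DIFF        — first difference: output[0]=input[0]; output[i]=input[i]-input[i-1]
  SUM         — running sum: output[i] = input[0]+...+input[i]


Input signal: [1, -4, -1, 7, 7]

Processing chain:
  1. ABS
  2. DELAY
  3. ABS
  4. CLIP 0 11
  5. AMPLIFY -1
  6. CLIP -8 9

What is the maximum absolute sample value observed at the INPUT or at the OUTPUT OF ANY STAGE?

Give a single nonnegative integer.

Input: [1, -4, -1, 7, 7] (max |s|=7)
Stage 1 (ABS): |1|=1, |-4|=4, |-1|=1, |7|=7, |7|=7 -> [1, 4, 1, 7, 7] (max |s|=7)
Stage 2 (DELAY): [0, 1, 4, 1, 7] = [0, 1, 4, 1, 7] -> [0, 1, 4, 1, 7] (max |s|=7)
Stage 3 (ABS): |0|=0, |1|=1, |4|=4, |1|=1, |7|=7 -> [0, 1, 4, 1, 7] (max |s|=7)
Stage 4 (CLIP 0 11): clip(0,0,11)=0, clip(1,0,11)=1, clip(4,0,11)=4, clip(1,0,11)=1, clip(7,0,11)=7 -> [0, 1, 4, 1, 7] (max |s|=7)
Stage 5 (AMPLIFY -1): 0*-1=0, 1*-1=-1, 4*-1=-4, 1*-1=-1, 7*-1=-7 -> [0, -1, -4, -1, -7] (max |s|=7)
Stage 6 (CLIP -8 9): clip(0,-8,9)=0, clip(-1,-8,9)=-1, clip(-4,-8,9)=-4, clip(-1,-8,9)=-1, clip(-7,-8,9)=-7 -> [0, -1, -4, -1, -7] (max |s|=7)
Overall max amplitude: 7

Answer: 7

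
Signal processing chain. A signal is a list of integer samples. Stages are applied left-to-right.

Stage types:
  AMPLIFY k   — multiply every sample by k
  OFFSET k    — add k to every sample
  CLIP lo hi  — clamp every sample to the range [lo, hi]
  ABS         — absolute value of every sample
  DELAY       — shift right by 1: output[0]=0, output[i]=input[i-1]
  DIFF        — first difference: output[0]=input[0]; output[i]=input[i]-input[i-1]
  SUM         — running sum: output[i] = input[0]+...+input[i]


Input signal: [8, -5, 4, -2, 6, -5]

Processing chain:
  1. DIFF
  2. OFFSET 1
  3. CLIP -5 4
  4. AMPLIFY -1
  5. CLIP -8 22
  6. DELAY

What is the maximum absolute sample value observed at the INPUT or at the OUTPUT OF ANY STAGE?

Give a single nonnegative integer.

Input: [8, -5, 4, -2, 6, -5] (max |s|=8)
Stage 1 (DIFF): s[0]=8, -5-8=-13, 4--5=9, -2-4=-6, 6--2=8, -5-6=-11 -> [8, -13, 9, -6, 8, -11] (max |s|=13)
Stage 2 (OFFSET 1): 8+1=9, -13+1=-12, 9+1=10, -6+1=-5, 8+1=9, -11+1=-10 -> [9, -12, 10, -5, 9, -10] (max |s|=12)
Stage 3 (CLIP -5 4): clip(9,-5,4)=4, clip(-12,-5,4)=-5, clip(10,-5,4)=4, clip(-5,-5,4)=-5, clip(9,-5,4)=4, clip(-10,-5,4)=-5 -> [4, -5, 4, -5, 4, -5] (max |s|=5)
Stage 4 (AMPLIFY -1): 4*-1=-4, -5*-1=5, 4*-1=-4, -5*-1=5, 4*-1=-4, -5*-1=5 -> [-4, 5, -4, 5, -4, 5] (max |s|=5)
Stage 5 (CLIP -8 22): clip(-4,-8,22)=-4, clip(5,-8,22)=5, clip(-4,-8,22)=-4, clip(5,-8,22)=5, clip(-4,-8,22)=-4, clip(5,-8,22)=5 -> [-4, 5, -4, 5, -4, 5] (max |s|=5)
Stage 6 (DELAY): [0, -4, 5, -4, 5, -4] = [0, -4, 5, -4, 5, -4] -> [0, -4, 5, -4, 5, -4] (max |s|=5)
Overall max amplitude: 13

Answer: 13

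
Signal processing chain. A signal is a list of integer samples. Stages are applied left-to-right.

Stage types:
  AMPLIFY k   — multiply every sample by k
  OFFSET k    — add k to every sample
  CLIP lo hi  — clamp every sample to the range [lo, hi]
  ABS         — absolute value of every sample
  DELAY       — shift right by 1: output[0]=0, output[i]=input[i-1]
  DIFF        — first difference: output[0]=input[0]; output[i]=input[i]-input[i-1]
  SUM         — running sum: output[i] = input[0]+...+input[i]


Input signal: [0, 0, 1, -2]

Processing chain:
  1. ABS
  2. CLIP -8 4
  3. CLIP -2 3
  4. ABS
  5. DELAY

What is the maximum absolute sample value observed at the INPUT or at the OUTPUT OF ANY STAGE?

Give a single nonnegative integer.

Answer: 2

Derivation:
Input: [0, 0, 1, -2] (max |s|=2)
Stage 1 (ABS): |0|=0, |0|=0, |1|=1, |-2|=2 -> [0, 0, 1, 2] (max |s|=2)
Stage 2 (CLIP -8 4): clip(0,-8,4)=0, clip(0,-8,4)=0, clip(1,-8,4)=1, clip(2,-8,4)=2 -> [0, 0, 1, 2] (max |s|=2)
Stage 3 (CLIP -2 3): clip(0,-2,3)=0, clip(0,-2,3)=0, clip(1,-2,3)=1, clip(2,-2,3)=2 -> [0, 0, 1, 2] (max |s|=2)
Stage 4 (ABS): |0|=0, |0|=0, |1|=1, |2|=2 -> [0, 0, 1, 2] (max |s|=2)
Stage 5 (DELAY): [0, 0, 0, 1] = [0, 0, 0, 1] -> [0, 0, 0, 1] (max |s|=1)
Overall max amplitude: 2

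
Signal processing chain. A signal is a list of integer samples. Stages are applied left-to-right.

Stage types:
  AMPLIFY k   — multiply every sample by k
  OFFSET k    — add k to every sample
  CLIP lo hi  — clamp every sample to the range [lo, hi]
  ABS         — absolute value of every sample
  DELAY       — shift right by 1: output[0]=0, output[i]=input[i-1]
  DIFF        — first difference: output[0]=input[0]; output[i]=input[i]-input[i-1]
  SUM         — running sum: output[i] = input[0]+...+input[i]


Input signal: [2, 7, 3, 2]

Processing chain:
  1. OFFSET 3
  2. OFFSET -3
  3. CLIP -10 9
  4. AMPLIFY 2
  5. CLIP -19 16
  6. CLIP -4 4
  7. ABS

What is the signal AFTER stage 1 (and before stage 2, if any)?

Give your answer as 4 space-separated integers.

Input: [2, 7, 3, 2]
Stage 1 (OFFSET 3): 2+3=5, 7+3=10, 3+3=6, 2+3=5 -> [5, 10, 6, 5]

Answer: 5 10 6 5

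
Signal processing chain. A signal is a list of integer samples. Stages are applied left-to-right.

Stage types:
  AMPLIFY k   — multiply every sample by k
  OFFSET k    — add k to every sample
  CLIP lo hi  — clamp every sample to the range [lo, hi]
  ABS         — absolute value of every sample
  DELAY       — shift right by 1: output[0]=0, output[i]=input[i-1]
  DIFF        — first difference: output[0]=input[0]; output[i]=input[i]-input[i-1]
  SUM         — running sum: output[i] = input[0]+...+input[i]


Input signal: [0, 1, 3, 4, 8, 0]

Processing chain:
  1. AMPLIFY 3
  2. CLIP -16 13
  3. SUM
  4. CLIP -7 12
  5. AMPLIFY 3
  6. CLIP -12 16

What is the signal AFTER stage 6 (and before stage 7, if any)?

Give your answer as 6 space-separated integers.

Answer: 0 9 16 16 16 16

Derivation:
Input: [0, 1, 3, 4, 8, 0]
Stage 1 (AMPLIFY 3): 0*3=0, 1*3=3, 3*3=9, 4*3=12, 8*3=24, 0*3=0 -> [0, 3, 9, 12, 24, 0]
Stage 2 (CLIP -16 13): clip(0,-16,13)=0, clip(3,-16,13)=3, clip(9,-16,13)=9, clip(12,-16,13)=12, clip(24,-16,13)=13, clip(0,-16,13)=0 -> [0, 3, 9, 12, 13, 0]
Stage 3 (SUM): sum[0..0]=0, sum[0..1]=3, sum[0..2]=12, sum[0..3]=24, sum[0..4]=37, sum[0..5]=37 -> [0, 3, 12, 24, 37, 37]
Stage 4 (CLIP -7 12): clip(0,-7,12)=0, clip(3,-7,12)=3, clip(12,-7,12)=12, clip(24,-7,12)=12, clip(37,-7,12)=12, clip(37,-7,12)=12 -> [0, 3, 12, 12, 12, 12]
Stage 5 (AMPLIFY 3): 0*3=0, 3*3=9, 12*3=36, 12*3=36, 12*3=36, 12*3=36 -> [0, 9, 36, 36, 36, 36]
Stage 6 (CLIP -12 16): clip(0,-12,16)=0, clip(9,-12,16)=9, clip(36,-12,16)=16, clip(36,-12,16)=16, clip(36,-12,16)=16, clip(36,-12,16)=16 -> [0, 9, 16, 16, 16, 16]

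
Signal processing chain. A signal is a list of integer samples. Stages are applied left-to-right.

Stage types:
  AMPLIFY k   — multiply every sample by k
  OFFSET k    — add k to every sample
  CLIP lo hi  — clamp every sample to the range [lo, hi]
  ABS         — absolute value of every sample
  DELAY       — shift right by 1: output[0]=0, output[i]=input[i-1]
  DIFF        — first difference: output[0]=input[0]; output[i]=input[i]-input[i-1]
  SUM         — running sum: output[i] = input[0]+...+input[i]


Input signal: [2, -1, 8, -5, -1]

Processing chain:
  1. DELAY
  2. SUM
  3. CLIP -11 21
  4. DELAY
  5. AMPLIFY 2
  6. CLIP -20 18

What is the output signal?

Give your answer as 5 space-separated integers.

Answer: 0 0 4 2 18

Derivation:
Input: [2, -1, 8, -5, -1]
Stage 1 (DELAY): [0, 2, -1, 8, -5] = [0, 2, -1, 8, -5] -> [0, 2, -1, 8, -5]
Stage 2 (SUM): sum[0..0]=0, sum[0..1]=2, sum[0..2]=1, sum[0..3]=9, sum[0..4]=4 -> [0, 2, 1, 9, 4]
Stage 3 (CLIP -11 21): clip(0,-11,21)=0, clip(2,-11,21)=2, clip(1,-11,21)=1, clip(9,-11,21)=9, clip(4,-11,21)=4 -> [0, 2, 1, 9, 4]
Stage 4 (DELAY): [0, 0, 2, 1, 9] = [0, 0, 2, 1, 9] -> [0, 0, 2, 1, 9]
Stage 5 (AMPLIFY 2): 0*2=0, 0*2=0, 2*2=4, 1*2=2, 9*2=18 -> [0, 0, 4, 2, 18]
Stage 6 (CLIP -20 18): clip(0,-20,18)=0, clip(0,-20,18)=0, clip(4,-20,18)=4, clip(2,-20,18)=2, clip(18,-20,18)=18 -> [0, 0, 4, 2, 18]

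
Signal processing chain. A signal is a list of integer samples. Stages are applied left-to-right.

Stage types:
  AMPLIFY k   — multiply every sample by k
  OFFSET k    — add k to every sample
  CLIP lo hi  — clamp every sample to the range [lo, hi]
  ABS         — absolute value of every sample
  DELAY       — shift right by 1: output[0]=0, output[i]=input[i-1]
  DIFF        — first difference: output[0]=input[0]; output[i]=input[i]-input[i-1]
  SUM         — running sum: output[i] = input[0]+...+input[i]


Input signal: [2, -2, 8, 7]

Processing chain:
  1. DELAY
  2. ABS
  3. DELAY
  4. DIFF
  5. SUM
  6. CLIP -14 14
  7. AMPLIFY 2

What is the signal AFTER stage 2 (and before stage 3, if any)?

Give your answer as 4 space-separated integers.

Input: [2, -2, 8, 7]
Stage 1 (DELAY): [0, 2, -2, 8] = [0, 2, -2, 8] -> [0, 2, -2, 8]
Stage 2 (ABS): |0|=0, |2|=2, |-2|=2, |8|=8 -> [0, 2, 2, 8]

Answer: 0 2 2 8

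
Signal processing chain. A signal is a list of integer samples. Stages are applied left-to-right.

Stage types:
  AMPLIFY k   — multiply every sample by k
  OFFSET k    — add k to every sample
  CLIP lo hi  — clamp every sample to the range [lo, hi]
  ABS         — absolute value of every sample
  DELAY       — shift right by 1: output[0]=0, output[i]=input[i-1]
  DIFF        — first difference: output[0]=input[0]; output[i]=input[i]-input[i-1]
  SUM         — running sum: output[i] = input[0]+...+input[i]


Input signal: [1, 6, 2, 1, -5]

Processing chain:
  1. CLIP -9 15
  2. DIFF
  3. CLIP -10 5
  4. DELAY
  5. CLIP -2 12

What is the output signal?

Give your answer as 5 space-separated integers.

Answer: 0 1 5 -2 -1

Derivation:
Input: [1, 6, 2, 1, -5]
Stage 1 (CLIP -9 15): clip(1,-9,15)=1, clip(6,-9,15)=6, clip(2,-9,15)=2, clip(1,-9,15)=1, clip(-5,-9,15)=-5 -> [1, 6, 2, 1, -5]
Stage 2 (DIFF): s[0]=1, 6-1=5, 2-6=-4, 1-2=-1, -5-1=-6 -> [1, 5, -4, -1, -6]
Stage 3 (CLIP -10 5): clip(1,-10,5)=1, clip(5,-10,5)=5, clip(-4,-10,5)=-4, clip(-1,-10,5)=-1, clip(-6,-10,5)=-6 -> [1, 5, -4, -1, -6]
Stage 4 (DELAY): [0, 1, 5, -4, -1] = [0, 1, 5, -4, -1] -> [0, 1, 5, -4, -1]
Stage 5 (CLIP -2 12): clip(0,-2,12)=0, clip(1,-2,12)=1, clip(5,-2,12)=5, clip(-4,-2,12)=-2, clip(-1,-2,12)=-1 -> [0, 1, 5, -2, -1]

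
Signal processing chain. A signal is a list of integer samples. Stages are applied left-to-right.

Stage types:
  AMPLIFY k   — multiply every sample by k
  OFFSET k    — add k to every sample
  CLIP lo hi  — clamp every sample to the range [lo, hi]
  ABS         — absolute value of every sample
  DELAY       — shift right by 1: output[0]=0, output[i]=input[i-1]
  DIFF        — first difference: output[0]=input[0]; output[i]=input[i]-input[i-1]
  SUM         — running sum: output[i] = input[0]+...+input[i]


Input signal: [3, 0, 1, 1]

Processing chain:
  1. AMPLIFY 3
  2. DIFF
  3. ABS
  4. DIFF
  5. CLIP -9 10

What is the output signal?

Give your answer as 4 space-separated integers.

Answer: 9 0 -6 -3

Derivation:
Input: [3, 0, 1, 1]
Stage 1 (AMPLIFY 3): 3*3=9, 0*3=0, 1*3=3, 1*3=3 -> [9, 0, 3, 3]
Stage 2 (DIFF): s[0]=9, 0-9=-9, 3-0=3, 3-3=0 -> [9, -9, 3, 0]
Stage 3 (ABS): |9|=9, |-9|=9, |3|=3, |0|=0 -> [9, 9, 3, 0]
Stage 4 (DIFF): s[0]=9, 9-9=0, 3-9=-6, 0-3=-3 -> [9, 0, -6, -3]
Stage 5 (CLIP -9 10): clip(9,-9,10)=9, clip(0,-9,10)=0, clip(-6,-9,10)=-6, clip(-3,-9,10)=-3 -> [9, 0, -6, -3]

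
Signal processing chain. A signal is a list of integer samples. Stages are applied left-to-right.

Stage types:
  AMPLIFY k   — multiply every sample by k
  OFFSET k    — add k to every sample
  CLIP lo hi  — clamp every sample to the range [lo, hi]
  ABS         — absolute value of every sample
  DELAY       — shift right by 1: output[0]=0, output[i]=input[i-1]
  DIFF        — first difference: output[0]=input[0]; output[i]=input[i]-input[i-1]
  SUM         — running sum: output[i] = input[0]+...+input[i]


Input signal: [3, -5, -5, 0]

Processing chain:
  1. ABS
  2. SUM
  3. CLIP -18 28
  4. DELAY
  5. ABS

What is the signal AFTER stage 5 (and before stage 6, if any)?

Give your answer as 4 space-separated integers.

Answer: 0 3 8 13

Derivation:
Input: [3, -5, -5, 0]
Stage 1 (ABS): |3|=3, |-5|=5, |-5|=5, |0|=0 -> [3, 5, 5, 0]
Stage 2 (SUM): sum[0..0]=3, sum[0..1]=8, sum[0..2]=13, sum[0..3]=13 -> [3, 8, 13, 13]
Stage 3 (CLIP -18 28): clip(3,-18,28)=3, clip(8,-18,28)=8, clip(13,-18,28)=13, clip(13,-18,28)=13 -> [3, 8, 13, 13]
Stage 4 (DELAY): [0, 3, 8, 13] = [0, 3, 8, 13] -> [0, 3, 8, 13]
Stage 5 (ABS): |0|=0, |3|=3, |8|=8, |13|=13 -> [0, 3, 8, 13]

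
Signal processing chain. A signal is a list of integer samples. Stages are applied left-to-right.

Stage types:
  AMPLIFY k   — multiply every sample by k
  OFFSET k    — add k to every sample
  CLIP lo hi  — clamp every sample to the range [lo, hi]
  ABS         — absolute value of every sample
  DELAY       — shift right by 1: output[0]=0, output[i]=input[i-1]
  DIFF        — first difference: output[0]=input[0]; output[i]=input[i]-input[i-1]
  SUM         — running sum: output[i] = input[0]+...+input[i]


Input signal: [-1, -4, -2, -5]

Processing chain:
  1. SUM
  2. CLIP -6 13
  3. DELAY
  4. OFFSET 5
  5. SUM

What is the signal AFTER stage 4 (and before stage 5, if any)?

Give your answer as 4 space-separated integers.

Input: [-1, -4, -2, -5]
Stage 1 (SUM): sum[0..0]=-1, sum[0..1]=-5, sum[0..2]=-7, sum[0..3]=-12 -> [-1, -5, -7, -12]
Stage 2 (CLIP -6 13): clip(-1,-6,13)=-1, clip(-5,-6,13)=-5, clip(-7,-6,13)=-6, clip(-12,-6,13)=-6 -> [-1, -5, -6, -6]
Stage 3 (DELAY): [0, -1, -5, -6] = [0, -1, -5, -6] -> [0, -1, -5, -6]
Stage 4 (OFFSET 5): 0+5=5, -1+5=4, -5+5=0, -6+5=-1 -> [5, 4, 0, -1]

Answer: 5 4 0 -1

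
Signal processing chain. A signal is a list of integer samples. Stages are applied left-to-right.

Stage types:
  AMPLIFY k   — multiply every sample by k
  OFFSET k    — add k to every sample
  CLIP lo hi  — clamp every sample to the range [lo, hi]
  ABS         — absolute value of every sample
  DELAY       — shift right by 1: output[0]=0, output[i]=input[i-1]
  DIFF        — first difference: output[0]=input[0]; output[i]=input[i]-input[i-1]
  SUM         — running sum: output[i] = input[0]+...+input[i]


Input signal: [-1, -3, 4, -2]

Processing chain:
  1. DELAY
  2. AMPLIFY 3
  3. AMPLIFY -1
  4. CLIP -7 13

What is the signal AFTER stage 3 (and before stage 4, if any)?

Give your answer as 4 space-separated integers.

Input: [-1, -3, 4, -2]
Stage 1 (DELAY): [0, -1, -3, 4] = [0, -1, -3, 4] -> [0, -1, -3, 4]
Stage 2 (AMPLIFY 3): 0*3=0, -1*3=-3, -3*3=-9, 4*3=12 -> [0, -3, -9, 12]
Stage 3 (AMPLIFY -1): 0*-1=0, -3*-1=3, -9*-1=9, 12*-1=-12 -> [0, 3, 9, -12]

Answer: 0 3 9 -12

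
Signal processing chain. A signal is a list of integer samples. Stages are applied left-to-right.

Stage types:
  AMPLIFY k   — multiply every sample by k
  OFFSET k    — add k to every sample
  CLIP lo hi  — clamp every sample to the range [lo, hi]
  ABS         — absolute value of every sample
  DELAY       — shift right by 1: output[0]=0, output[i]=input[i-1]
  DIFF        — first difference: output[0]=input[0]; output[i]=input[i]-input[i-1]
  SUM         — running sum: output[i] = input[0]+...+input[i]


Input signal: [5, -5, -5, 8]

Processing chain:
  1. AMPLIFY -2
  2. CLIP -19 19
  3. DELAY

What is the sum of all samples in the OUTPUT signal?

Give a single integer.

Input: [5, -5, -5, 8]
Stage 1 (AMPLIFY -2): 5*-2=-10, -5*-2=10, -5*-2=10, 8*-2=-16 -> [-10, 10, 10, -16]
Stage 2 (CLIP -19 19): clip(-10,-19,19)=-10, clip(10,-19,19)=10, clip(10,-19,19)=10, clip(-16,-19,19)=-16 -> [-10, 10, 10, -16]
Stage 3 (DELAY): [0, -10, 10, 10] = [0, -10, 10, 10] -> [0, -10, 10, 10]
Output sum: 10

Answer: 10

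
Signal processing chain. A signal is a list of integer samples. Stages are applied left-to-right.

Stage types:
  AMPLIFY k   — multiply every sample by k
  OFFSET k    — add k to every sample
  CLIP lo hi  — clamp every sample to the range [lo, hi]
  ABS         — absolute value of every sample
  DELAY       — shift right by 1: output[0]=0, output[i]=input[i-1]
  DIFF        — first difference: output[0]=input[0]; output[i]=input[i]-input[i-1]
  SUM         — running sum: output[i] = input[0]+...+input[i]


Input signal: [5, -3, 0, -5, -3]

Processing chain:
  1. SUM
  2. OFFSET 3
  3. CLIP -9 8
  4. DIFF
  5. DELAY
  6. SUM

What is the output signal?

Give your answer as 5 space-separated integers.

Answer: 0 8 5 5 0

Derivation:
Input: [5, -3, 0, -5, -3]
Stage 1 (SUM): sum[0..0]=5, sum[0..1]=2, sum[0..2]=2, sum[0..3]=-3, sum[0..4]=-6 -> [5, 2, 2, -3, -6]
Stage 2 (OFFSET 3): 5+3=8, 2+3=5, 2+3=5, -3+3=0, -6+3=-3 -> [8, 5, 5, 0, -3]
Stage 3 (CLIP -9 8): clip(8,-9,8)=8, clip(5,-9,8)=5, clip(5,-9,8)=5, clip(0,-9,8)=0, clip(-3,-9,8)=-3 -> [8, 5, 5, 0, -3]
Stage 4 (DIFF): s[0]=8, 5-8=-3, 5-5=0, 0-5=-5, -3-0=-3 -> [8, -3, 0, -5, -3]
Stage 5 (DELAY): [0, 8, -3, 0, -5] = [0, 8, -3, 0, -5] -> [0, 8, -3, 0, -5]
Stage 6 (SUM): sum[0..0]=0, sum[0..1]=8, sum[0..2]=5, sum[0..3]=5, sum[0..4]=0 -> [0, 8, 5, 5, 0]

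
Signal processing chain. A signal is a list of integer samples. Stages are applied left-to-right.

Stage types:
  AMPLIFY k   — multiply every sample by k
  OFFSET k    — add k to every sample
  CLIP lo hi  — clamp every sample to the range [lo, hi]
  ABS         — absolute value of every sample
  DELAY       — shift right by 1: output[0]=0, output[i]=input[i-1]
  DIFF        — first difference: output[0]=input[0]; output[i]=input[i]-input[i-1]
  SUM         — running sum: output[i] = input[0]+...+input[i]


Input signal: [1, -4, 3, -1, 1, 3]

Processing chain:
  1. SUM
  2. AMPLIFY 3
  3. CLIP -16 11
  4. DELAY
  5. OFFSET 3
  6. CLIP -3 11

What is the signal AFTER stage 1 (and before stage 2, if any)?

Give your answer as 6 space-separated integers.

Input: [1, -4, 3, -1, 1, 3]
Stage 1 (SUM): sum[0..0]=1, sum[0..1]=-3, sum[0..2]=0, sum[0..3]=-1, sum[0..4]=0, sum[0..5]=3 -> [1, -3, 0, -1, 0, 3]

Answer: 1 -3 0 -1 0 3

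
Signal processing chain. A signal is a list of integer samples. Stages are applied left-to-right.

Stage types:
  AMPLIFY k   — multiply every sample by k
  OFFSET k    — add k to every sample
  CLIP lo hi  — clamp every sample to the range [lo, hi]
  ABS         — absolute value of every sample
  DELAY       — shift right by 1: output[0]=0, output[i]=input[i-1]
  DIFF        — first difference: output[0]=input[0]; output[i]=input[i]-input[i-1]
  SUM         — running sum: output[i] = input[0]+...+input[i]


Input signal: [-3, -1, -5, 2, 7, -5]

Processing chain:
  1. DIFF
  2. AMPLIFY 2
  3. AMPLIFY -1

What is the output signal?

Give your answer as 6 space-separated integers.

Input: [-3, -1, -5, 2, 7, -5]
Stage 1 (DIFF): s[0]=-3, -1--3=2, -5--1=-4, 2--5=7, 7-2=5, -5-7=-12 -> [-3, 2, -4, 7, 5, -12]
Stage 2 (AMPLIFY 2): -3*2=-6, 2*2=4, -4*2=-8, 7*2=14, 5*2=10, -12*2=-24 -> [-6, 4, -8, 14, 10, -24]
Stage 3 (AMPLIFY -1): -6*-1=6, 4*-1=-4, -8*-1=8, 14*-1=-14, 10*-1=-10, -24*-1=24 -> [6, -4, 8, -14, -10, 24]

Answer: 6 -4 8 -14 -10 24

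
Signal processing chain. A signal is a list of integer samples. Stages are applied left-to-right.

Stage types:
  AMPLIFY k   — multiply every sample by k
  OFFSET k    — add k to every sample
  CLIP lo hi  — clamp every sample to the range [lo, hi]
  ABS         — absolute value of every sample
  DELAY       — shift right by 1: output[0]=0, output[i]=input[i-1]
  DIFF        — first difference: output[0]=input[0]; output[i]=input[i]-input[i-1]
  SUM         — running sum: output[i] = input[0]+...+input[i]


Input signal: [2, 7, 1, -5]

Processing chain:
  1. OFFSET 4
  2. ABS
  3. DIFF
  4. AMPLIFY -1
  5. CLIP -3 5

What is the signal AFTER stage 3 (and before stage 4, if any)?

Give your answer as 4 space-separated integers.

Answer: 6 5 -6 -4

Derivation:
Input: [2, 7, 1, -5]
Stage 1 (OFFSET 4): 2+4=6, 7+4=11, 1+4=5, -5+4=-1 -> [6, 11, 5, -1]
Stage 2 (ABS): |6|=6, |11|=11, |5|=5, |-1|=1 -> [6, 11, 5, 1]
Stage 3 (DIFF): s[0]=6, 11-6=5, 5-11=-6, 1-5=-4 -> [6, 5, -6, -4]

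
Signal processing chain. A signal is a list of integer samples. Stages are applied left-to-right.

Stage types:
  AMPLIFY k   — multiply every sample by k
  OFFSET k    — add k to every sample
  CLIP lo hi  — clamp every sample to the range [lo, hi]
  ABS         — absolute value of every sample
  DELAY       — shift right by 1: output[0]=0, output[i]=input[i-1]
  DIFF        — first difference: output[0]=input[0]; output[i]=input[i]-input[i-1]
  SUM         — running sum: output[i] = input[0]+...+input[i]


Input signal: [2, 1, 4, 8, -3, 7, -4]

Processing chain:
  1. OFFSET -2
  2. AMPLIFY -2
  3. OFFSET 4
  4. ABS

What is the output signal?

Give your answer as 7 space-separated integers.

Input: [2, 1, 4, 8, -3, 7, -4]
Stage 1 (OFFSET -2): 2+-2=0, 1+-2=-1, 4+-2=2, 8+-2=6, -3+-2=-5, 7+-2=5, -4+-2=-6 -> [0, -1, 2, 6, -5, 5, -6]
Stage 2 (AMPLIFY -2): 0*-2=0, -1*-2=2, 2*-2=-4, 6*-2=-12, -5*-2=10, 5*-2=-10, -6*-2=12 -> [0, 2, -4, -12, 10, -10, 12]
Stage 3 (OFFSET 4): 0+4=4, 2+4=6, -4+4=0, -12+4=-8, 10+4=14, -10+4=-6, 12+4=16 -> [4, 6, 0, -8, 14, -6, 16]
Stage 4 (ABS): |4|=4, |6|=6, |0|=0, |-8|=8, |14|=14, |-6|=6, |16|=16 -> [4, 6, 0, 8, 14, 6, 16]

Answer: 4 6 0 8 14 6 16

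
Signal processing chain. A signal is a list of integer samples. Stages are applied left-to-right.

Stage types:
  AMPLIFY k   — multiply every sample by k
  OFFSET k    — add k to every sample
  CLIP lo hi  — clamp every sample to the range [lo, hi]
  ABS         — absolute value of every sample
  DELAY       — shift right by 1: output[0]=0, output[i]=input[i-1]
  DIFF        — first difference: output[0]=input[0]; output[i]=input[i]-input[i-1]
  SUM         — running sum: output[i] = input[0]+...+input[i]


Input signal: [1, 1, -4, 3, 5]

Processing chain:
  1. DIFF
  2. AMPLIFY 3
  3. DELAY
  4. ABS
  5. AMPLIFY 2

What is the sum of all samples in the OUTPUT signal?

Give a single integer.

Answer: 78

Derivation:
Input: [1, 1, -4, 3, 5]
Stage 1 (DIFF): s[0]=1, 1-1=0, -4-1=-5, 3--4=7, 5-3=2 -> [1, 0, -5, 7, 2]
Stage 2 (AMPLIFY 3): 1*3=3, 0*3=0, -5*3=-15, 7*3=21, 2*3=6 -> [3, 0, -15, 21, 6]
Stage 3 (DELAY): [0, 3, 0, -15, 21] = [0, 3, 0, -15, 21] -> [0, 3, 0, -15, 21]
Stage 4 (ABS): |0|=0, |3|=3, |0|=0, |-15|=15, |21|=21 -> [0, 3, 0, 15, 21]
Stage 5 (AMPLIFY 2): 0*2=0, 3*2=6, 0*2=0, 15*2=30, 21*2=42 -> [0, 6, 0, 30, 42]
Output sum: 78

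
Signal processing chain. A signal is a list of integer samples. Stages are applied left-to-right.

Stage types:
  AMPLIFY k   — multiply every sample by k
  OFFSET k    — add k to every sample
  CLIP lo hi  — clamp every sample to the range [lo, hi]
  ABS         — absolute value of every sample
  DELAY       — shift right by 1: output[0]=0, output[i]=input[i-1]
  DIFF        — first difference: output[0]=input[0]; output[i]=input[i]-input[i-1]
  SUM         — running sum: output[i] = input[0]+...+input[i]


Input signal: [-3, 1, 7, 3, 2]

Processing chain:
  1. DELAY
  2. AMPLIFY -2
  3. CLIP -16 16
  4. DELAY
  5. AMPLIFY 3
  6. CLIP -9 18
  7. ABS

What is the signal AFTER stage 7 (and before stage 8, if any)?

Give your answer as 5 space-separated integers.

Input: [-3, 1, 7, 3, 2]
Stage 1 (DELAY): [0, -3, 1, 7, 3] = [0, -3, 1, 7, 3] -> [0, -3, 1, 7, 3]
Stage 2 (AMPLIFY -2): 0*-2=0, -3*-2=6, 1*-2=-2, 7*-2=-14, 3*-2=-6 -> [0, 6, -2, -14, -6]
Stage 3 (CLIP -16 16): clip(0,-16,16)=0, clip(6,-16,16)=6, clip(-2,-16,16)=-2, clip(-14,-16,16)=-14, clip(-6,-16,16)=-6 -> [0, 6, -2, -14, -6]
Stage 4 (DELAY): [0, 0, 6, -2, -14] = [0, 0, 6, -2, -14] -> [0, 0, 6, -2, -14]
Stage 5 (AMPLIFY 3): 0*3=0, 0*3=0, 6*3=18, -2*3=-6, -14*3=-42 -> [0, 0, 18, -6, -42]
Stage 6 (CLIP -9 18): clip(0,-9,18)=0, clip(0,-9,18)=0, clip(18,-9,18)=18, clip(-6,-9,18)=-6, clip(-42,-9,18)=-9 -> [0, 0, 18, -6, -9]
Stage 7 (ABS): |0|=0, |0|=0, |18|=18, |-6|=6, |-9|=9 -> [0, 0, 18, 6, 9]

Answer: 0 0 18 6 9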